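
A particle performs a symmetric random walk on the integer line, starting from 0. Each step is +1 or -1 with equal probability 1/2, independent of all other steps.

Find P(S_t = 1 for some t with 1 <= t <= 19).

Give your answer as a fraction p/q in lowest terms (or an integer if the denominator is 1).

Answer: 215955/262144

Derivation:
Count via complement. Let g(t,s) = #length-t paths at position s with S_1..S_t all ≠ 1.
g(t,s) = g(t-1,s-1) + g(t-1,s+1) for s ≠ 1; g(t,1) = 0.
t=0: g(0,0)=1
t=1: g(1,-1)=1
t=2: g(2,-2)=1 g(2,0)=1
t=3: g(3,-3)=1 g(3,-1)=2
t=4: g(4,-4)=1 g(4,-2)=3 g(4,0)=2
t=5: g(5,-5)=1 g(5,-3)=4 g(5,-1)=5
t=6: g(6,-6)=1 g(6,-4)=5 g(6,-2)=9 g(6,0)=5
t=7: g(7,-7)=1 g(7,-5)=6 g(7,-3)=14 g(7,-1)=14
t=8: g(8,-8)=1 g(8,-6)=7 g(8,-4)=20 g(8,-2)=28 g(8,0)=14
t=9: g(9,-9)=1 g(9,-7)=8 g(9,-5)=27 g(9,-3)=48 g(9,-1)=42
t=10: g(10,-10)=1 g(10,-8)=9 g(10,-6)=35 g(10,-4)=75 g(10,-2)=90 g(10,0)=42
t=11: g(11,-11)=1 g(11,-9)=10 g(11,-7)=44 g(11,-5)=110 g(11,-3)=165 g(11,-1)=132
t=12: g(12,-12)=1 g(12,-10)=11 g(12,-8)=54 g(12,-6)=154 g(12,-4)=275 g(12,-2)=297 g(12,0)=132
t=13: g(13,-13)=1 g(13,-11)=12 g(13,-9)=65 g(13,-7)=208 g(13,-5)=429 g(13,-3)=572 g(13,-1)=429
t=14: g(14,-14)=1 g(14,-12)=13 g(14,-10)=77 g(14,-8)=273 g(14,-6)=637 g(14,-4)=1001 g(14,-2)=1001 g(14,0)=429
t=15: g(15,-15)=1 g(15,-13)=14 g(15,-11)=90 g(15,-9)=350 g(15,-7)=910 g(15,-5)=1638 g(15,-3)=2002 g(15,-1)=1430
t=16: g(16,-16)=1 g(16,-14)=15 g(16,-12)=104 g(16,-10)=440 g(16,-8)=1260 g(16,-6)=2548 g(16,-4)=3640 g(16,-2)=3432 g(16,0)=1430
t=17: g(17,-17)=1 g(17,-15)=16 g(17,-13)=119 g(17,-11)=544 g(17,-9)=1700 g(17,-7)=3808 g(17,-5)=6188 g(17,-3)=7072 g(17,-1)=4862
t=18: g(18,-18)=1 g(18,-16)=17 g(18,-14)=135 g(18,-12)=663 g(18,-10)=2244 g(18,-8)=5508 g(18,-6)=9996 g(18,-4)=13260 g(18,-2)=11934 g(18,0)=4862
t=19: g(19,-19)=1 g(19,-17)=18 g(19,-15)=152 g(19,-13)=798 g(19,-11)=2907 g(19,-9)=7752 g(19,-7)=15504 g(19,-5)=23256 g(19,-3)=25194 g(19,-1)=16796
Paths never hitting 1: Σ_s g(19,s) = 92378
Paths hitting 1: 2^19 - 92378 = 431910
P = 431910/524288 = 215955/262144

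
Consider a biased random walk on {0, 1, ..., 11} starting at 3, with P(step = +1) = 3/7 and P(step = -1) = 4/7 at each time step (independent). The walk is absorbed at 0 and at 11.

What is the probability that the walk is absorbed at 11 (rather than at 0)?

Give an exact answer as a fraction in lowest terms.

Biased walk: p = 3/7, q = 4/7, r = q/p = 4/3
Gambler's ruin: P(hit 11 before 0 | start at 3) = (1 - r^a)/(1 - r^N)
r^3 = 64/27; r^11 = 4194304/177147
P = (1 - 64/27) / (1 - 4194304/177147) = -37/27 / -4017157/177147 = 242757/4017157

Answer: 242757/4017157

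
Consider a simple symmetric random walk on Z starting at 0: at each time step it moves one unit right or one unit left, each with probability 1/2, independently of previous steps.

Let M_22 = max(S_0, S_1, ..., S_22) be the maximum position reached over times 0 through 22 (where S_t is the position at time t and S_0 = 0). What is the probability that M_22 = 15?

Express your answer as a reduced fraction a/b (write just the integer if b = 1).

Let M_22 = max(S_0,...,S_22). Use the reflection principle: for j ≥ 1, #{paths with M_22 ≥ j} = #{S_22 ≥ j} + #{S_22 ≥ j+1}.
By reflection, #{M_22 ≥ 15} = #{S_22 ≥ 15} + #{S_22 ≥ 16} = 1794 + 1794 = 3588.
#{M_22 ≥ 16} = #{S_22 ≥ 16} + #{S_22 ≥ 17} = 1794 + 254 = 2048.
#{M_22 = 15} = 3588 - 2048 = 1540.
P(M_22 = 15) = 1540/4194304 = 385/1048576

Answer: 385/1048576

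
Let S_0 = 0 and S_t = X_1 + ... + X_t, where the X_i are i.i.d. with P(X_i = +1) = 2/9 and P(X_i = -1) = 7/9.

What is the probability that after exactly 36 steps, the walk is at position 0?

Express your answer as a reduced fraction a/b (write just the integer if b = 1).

To be at 0 after 36 steps: need exactly 18 steps of +1 and 18 of -1.
Number of such sequences: C(36,18) = 9075135300
Each has probability (2/9)^18 · (7/9)^18 = 426878854210636742656/22528399544939174411840147874772641
P = 9075135300 · 426878854210636742656/22528399544939174411840147874772641 = 1291327786223501046251493785600/7509466514979724803946715958257547

Answer: 1291327786223501046251493785600/7509466514979724803946715958257547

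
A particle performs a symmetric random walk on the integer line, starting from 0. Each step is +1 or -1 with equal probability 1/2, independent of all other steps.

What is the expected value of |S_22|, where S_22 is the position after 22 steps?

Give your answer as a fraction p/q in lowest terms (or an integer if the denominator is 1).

S_22 takes values m ≡ 0 (mod 2) with |m| ≤ 22; P(S_22=m) = C(22,(22+m)/2)/2^22.
Total paths: 2^22 = 4194304
Distribution: P(S=-22)=1/4194304, P(S=-20)=22/4194304, P(S=-18)=231/4194304, P(S=-16)=1540/4194304, P(S=-14)=7315/4194304, P(S=-12)=26334/4194304, P(S=-10)=74613/4194304, P(S=-8)=170544/4194304, P(S=-6)=319770/4194304, P(S=-4)=497420/4194304, P(S=-2)=646646/4194304, P(S=0)=705432/4194304, P(S=2)=646646/4194304, P(S=4)=497420/4194304, P(S=6)=319770/4194304, P(S=8)=170544/4194304, P(S=10)=74613/4194304, P(S=12)=26334/4194304, P(S=14)=7315/4194304, P(S=16)=1540/4194304, P(S=18)=231/4194304, P(S=20)=22/4194304, P(S=22)=1/4194304
E[|S_22|] = Σ_m |m|·P(S_22=m) = 15519504/4194304 = 969969/262144

Answer: 969969/262144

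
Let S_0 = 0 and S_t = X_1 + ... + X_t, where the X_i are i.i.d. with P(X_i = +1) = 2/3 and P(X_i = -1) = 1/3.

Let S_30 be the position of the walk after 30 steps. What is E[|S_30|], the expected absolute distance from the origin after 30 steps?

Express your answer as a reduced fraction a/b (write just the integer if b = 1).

S_30 takes values m ≡ 0 (mod 2) with |m| ≤ 30; P(S_30=m) = C(30,(30+m)/2) · (2/3)^((30+m)/2) · (1/3)^((30-m)/2).
Distribution: P(S=-30)=1/205891132094649, P(S=-28)=20/68630377364883, P(S=-26)=580/68630377364883, P(S=-24)=32480/205891132094649, P(S=-22)=16240/7625597484987, P(S=-20)=168896/7625597484987, P(S=-18)=4222400/22876792454961, P(S=-16)=9651200/7625597484987, P(S=-14)=55494400/7625597484987, P(S=-12)=2441753600/68630377364883, P(S=-10)=3418455040/22876792454961, P(S=-8)=12430745600/22876792454961, P(S=-6)=118092083200/68630377364883, P(S=-4)=36336025600/7625597484987, P(S=-2)=88244633600/7625597484987, P(S=0)=564765655040/22876792454961, P(S=2)=352978534400/7625597484987, P(S=4)=581376409600/7625597484987, P(S=6)=7557893324800/68630377364883, P(S=8)=3182270873600/22876792454961, P(S=10)=3500497960960/22876792454961, P(S=12)=10001422745600/68630377364883, P(S=14)=909220249600/7625597484987, P(S=16)=632501043200/7625597484987, P(S=18)=1106876825600/22876792454961, P(S=20)=177100292096/7625597484987, P(S=22)=68115496960/7625597484987, P(S=24)=544923975680/205891132094649, P(S=26)=38923141120/68630377364883, P(S=28)=5368709120/68630377364883, P(S=30)=1073741824/205891132094649
E[|S_30|] = Σ_m |m|·P(S_30=m) = 8572735215010/847288609443

Answer: 8572735215010/847288609443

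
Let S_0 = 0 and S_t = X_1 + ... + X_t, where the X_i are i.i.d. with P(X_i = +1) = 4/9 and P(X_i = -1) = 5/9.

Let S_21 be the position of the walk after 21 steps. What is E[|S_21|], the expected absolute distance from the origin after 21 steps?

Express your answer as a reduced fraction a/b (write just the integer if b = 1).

S_21 takes values m ≡ 1 (mod 2) with |m| ≤ 21; P(S_21=m) = C(21,(21+m)/2) · (4/9)^((21+m)/2) · (5/9)^((21-m)/2).
Distribution: P(S=-21)=476837158203125/109418989131512359209, P(S=-19)=2670288085937500/36472996377170786403, P(S=-17)=21362304687500000/36472996377170786403, P(S=-15)=324707031250000000/109418989131512359209, P(S=-13)=129882812500000000/12157665459056928801, P(S=-11)=353281250000000000/12157665459056928801, P(S=-9)=2261000000000000000/36472996377170786403, P(S=-7)=1292000000000000000/12157665459056928801, P(S=-5)=1808800000000000000/12157665459056928801, P(S=-3)=18811520000000000000/109418989131512359209, P(S=-1)=6019686400000000000/36472996377170786403, P(S=1)=4815749120000000000/36472996377170786403, P(S=3)=9631498240000000000/109418989131512359209, P(S=5)=592707584000000000/12157665459056928801, P(S=7)=270952038400000000/12157665459056928801, P(S=9)=303466283008000000/36472996377170786403, P(S=11)=30346628300800000/12157665459056928801, P(S=13)=7140383129600000/12157665459056928801, P(S=15)=11424613007360000/109418989131512359209, P(S=17)=481036337152000/36472996377170786403, P(S=19)=38482906972160/36472996377170786403, P(S=21)=4398046511104/109418989131512359209
E[|S_21|] = Σ_m |m|·P(S_21=m) = 16812634644550774127/4052555153018976267

Answer: 16812634644550774127/4052555153018976267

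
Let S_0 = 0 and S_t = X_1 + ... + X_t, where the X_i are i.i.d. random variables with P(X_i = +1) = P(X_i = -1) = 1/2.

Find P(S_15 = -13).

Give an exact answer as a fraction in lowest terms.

Answer: 15/32768

Derivation:
To reach position -13 after 15 steps: need 1 step of +1 and 14 of -1.
Favorable paths: C(15,1) = 15
Total paths: 2^15 = 32768
P = 15/32768 = 15/32768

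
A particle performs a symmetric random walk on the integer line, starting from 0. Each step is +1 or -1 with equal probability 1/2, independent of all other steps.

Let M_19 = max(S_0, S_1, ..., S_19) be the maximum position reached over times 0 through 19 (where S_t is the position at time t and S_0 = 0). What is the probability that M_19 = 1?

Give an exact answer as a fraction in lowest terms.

Let M_19 = max(S_0,...,S_19). Use the reflection principle: for j ≥ 1, #{paths with M_19 ≥ j} = #{S_19 ≥ j} + #{S_19 ≥ j+1}.
By reflection, #{M_19 ≥ 1} = #{S_19 ≥ 1} + #{S_19 ≥ 2} = 262144 + 169766 = 431910.
#{M_19 ≥ 2} = #{S_19 ≥ 2} + #{S_19 ≥ 3} = 169766 + 169766 = 339532.
#{M_19 = 1} = 431910 - 339532 = 92378.
P(M_19 = 1) = 92378/524288 = 46189/262144

Answer: 46189/262144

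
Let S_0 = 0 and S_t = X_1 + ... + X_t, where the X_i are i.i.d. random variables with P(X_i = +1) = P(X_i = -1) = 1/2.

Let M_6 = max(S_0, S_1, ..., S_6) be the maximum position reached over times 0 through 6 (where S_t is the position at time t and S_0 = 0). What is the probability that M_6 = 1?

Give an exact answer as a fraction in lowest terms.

Answer: 15/64

Derivation:
Let M_6 = max(S_0,...,S_6). Use the reflection principle: for j ≥ 1, #{paths with M_6 ≥ j} = #{S_6 ≥ j} + #{S_6 ≥ j+1}.
By reflection, #{M_6 ≥ 1} = #{S_6 ≥ 1} + #{S_6 ≥ 2} = 22 + 22 = 44.
#{M_6 ≥ 2} = #{S_6 ≥ 2} + #{S_6 ≥ 3} = 22 + 7 = 29.
#{M_6 = 1} = 44 - 29 = 15.
P(M_6 = 1) = 15/64 = 15/64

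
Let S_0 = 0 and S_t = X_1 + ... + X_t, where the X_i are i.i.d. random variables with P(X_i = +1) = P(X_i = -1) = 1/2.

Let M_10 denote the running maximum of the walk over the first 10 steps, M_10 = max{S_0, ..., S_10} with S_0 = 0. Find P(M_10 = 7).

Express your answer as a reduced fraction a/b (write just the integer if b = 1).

Let M_10 = max(S_0,...,S_10). Use the reflection principle: for j ≥ 1, #{paths with M_10 ≥ j} = #{S_10 ≥ j} + #{S_10 ≥ j+1}.
By reflection, #{M_10 ≥ 7} = #{S_10 ≥ 7} + #{S_10 ≥ 8} = 11 + 11 = 22.
#{M_10 ≥ 8} = #{S_10 ≥ 8} + #{S_10 ≥ 9} = 11 + 1 = 12.
#{M_10 = 7} = 22 - 12 = 10.
P(M_10 = 7) = 10/1024 = 5/512

Answer: 5/512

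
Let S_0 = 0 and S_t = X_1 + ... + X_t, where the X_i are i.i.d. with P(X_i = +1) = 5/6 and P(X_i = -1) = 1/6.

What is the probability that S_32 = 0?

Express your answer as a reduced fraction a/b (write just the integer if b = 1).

To be at 0 after 32 steps: need exactly 16 steps of +1 and 16 of -1.
Number of such sequences: C(32,16) = 601080390
Each has probability (5/6)^16 · (1/6)^16 = 152587890625/7958661109946400884391936
P = 601080390 · 152587890625/7958661109946400884391936 = 5095421600341796875/442147839441466715799552

Answer: 5095421600341796875/442147839441466715799552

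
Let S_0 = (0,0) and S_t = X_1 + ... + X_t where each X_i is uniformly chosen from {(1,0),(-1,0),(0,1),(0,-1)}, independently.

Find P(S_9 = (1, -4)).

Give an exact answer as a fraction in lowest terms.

Answer: 189/16384

Derivation:
Let h be the number of horizontal steps (so 9-h are vertical). To end at (1,-4) need (h+1)/2 right-steps and ((9-h)-4)/2 up-steps.
Sum over h with 1 ≤ h ≤ 5, h ≡ 1 (mod 2), 9-h ≡ 0 (mod 2):
h=1: C(9,1)·C(1,1)·C(8,2) = 9·1·28 = 252
h=3: C(9,3)·C(3,2)·C(6,1) = 84·3·6 = 1512
h=5: C(9,5)·C(5,3)·C(4,0) = 126·10·1 = 1260
Total favorable: 3024
Total paths: 4^9 = 262144
P = 3024/262144 = 189/16384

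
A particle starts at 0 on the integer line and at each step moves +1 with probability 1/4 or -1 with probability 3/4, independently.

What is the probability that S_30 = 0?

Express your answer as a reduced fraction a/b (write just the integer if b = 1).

Answer: 139110429284415/72057594037927936

Derivation:
To be at 0 after 30 steps: need exactly 15 steps of +1 and 15 of -1.
Number of such sequences: C(30,15) = 155117520
Each has probability (1/4)^15 · (3/4)^15 = 14348907/1152921504606846976
P = 155117520 · 14348907/1152921504606846976 = 139110429284415/72057594037927936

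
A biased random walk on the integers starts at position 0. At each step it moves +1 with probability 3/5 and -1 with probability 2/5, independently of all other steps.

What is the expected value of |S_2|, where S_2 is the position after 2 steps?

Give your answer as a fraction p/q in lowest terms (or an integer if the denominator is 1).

S_2 takes values m ≡ 0 (mod 2) with |m| ≤ 2; P(S_2=m) = C(2,(2+m)/2) · (3/5)^((2+m)/2) · (2/5)^((2-m)/2).
Distribution: P(S=-2)=4/25, P(S=0)=12/25, P(S=2)=9/25
E[|S_2|] = Σ_m |m|·P(S_2=m) = 26/25

Answer: 26/25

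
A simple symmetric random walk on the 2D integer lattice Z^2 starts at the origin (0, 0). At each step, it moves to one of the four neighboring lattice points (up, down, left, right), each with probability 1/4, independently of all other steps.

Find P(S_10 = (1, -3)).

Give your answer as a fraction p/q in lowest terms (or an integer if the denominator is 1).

Answer: 1575/65536

Derivation:
Let h be the number of horizontal steps (so 10-h are vertical). To end at (1,-3) need (h+1)/2 right-steps and ((10-h)-3)/2 up-steps.
Sum over h with 1 ≤ h ≤ 7, h ≡ 1 (mod 2), 10-h ≡ 1 (mod 2):
h=1: C(10,1)·C(1,1)·C(9,3) = 10·1·84 = 840
h=3: C(10,3)·C(3,2)·C(7,2) = 120·3·21 = 7560
h=5: C(10,5)·C(5,3)·C(5,1) = 252·10·5 = 12600
h=7: C(10,7)·C(7,4)·C(3,0) = 120·35·1 = 4200
Total favorable: 25200
Total paths: 4^10 = 1048576
P = 25200/1048576 = 1575/65536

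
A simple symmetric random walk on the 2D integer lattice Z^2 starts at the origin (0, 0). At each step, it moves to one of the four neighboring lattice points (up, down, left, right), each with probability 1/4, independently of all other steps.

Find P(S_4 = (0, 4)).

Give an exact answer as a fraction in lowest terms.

Let h be the number of horizontal steps (so 4-h are vertical). To end at (0,4) need (h+0)/2 right-steps and ((4-h)+4)/2 up-steps.
Sum over h with 0 ≤ h ≤ 0, h ≡ 0 (mod 2), 4-h ≡ 0 (mod 2):
h=0: C(4,0)·C(0,0)·C(4,4) = 1·1·1 = 1
Total favorable: 1
Total paths: 4^4 = 256
P = 1/256 = 1/256

Answer: 1/256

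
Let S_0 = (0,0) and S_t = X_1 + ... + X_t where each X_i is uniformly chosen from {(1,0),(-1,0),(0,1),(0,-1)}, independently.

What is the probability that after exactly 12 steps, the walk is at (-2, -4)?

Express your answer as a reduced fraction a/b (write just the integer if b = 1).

Answer: 5445/524288

Derivation:
Let h be the number of horizontal steps (so 12-h are vertical). To end at (-2,-4) need (h-2)/2 right-steps and ((12-h)-4)/2 up-steps.
Sum over h with 2 ≤ h ≤ 8, h ≡ 0 (mod 2), 12-h ≡ 0 (mod 2):
h=2: C(12,2)·C(2,0)·C(10,3) = 66·1·120 = 7920
h=4: C(12,4)·C(4,1)·C(8,2) = 495·4·28 = 55440
h=6: C(12,6)·C(6,2)·C(6,1) = 924·15·6 = 83160
h=8: C(12,8)·C(8,3)·C(4,0) = 495·56·1 = 27720
Total favorable: 174240
Total paths: 4^12 = 16777216
P = 174240/16777216 = 5445/524288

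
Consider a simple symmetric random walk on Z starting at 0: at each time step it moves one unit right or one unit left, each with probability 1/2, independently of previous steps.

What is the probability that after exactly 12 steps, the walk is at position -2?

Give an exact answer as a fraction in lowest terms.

Answer: 99/512

Derivation:
To reach position -2 after 12 steps: need 5 steps of +1 and 7 of -1.
Favorable paths: C(12,5) = 792
Total paths: 2^12 = 4096
P = 792/4096 = 99/512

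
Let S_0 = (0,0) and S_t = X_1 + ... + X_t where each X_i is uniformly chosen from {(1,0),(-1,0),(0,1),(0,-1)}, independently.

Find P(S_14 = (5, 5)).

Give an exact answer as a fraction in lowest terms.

Answer: 39039/33554432

Derivation:
Let h be the number of horizontal steps (so 14-h are vertical). To end at (5,5) need (h+5)/2 right-steps and ((14-h)+5)/2 up-steps.
Sum over h with 5 ≤ h ≤ 9, h ≡ 1 (mod 2), 14-h ≡ 1 (mod 2):
h=5: C(14,5)·C(5,5)·C(9,7) = 2002·1·36 = 72072
h=7: C(14,7)·C(7,6)·C(7,6) = 3432·7·7 = 168168
h=9: C(14,9)·C(9,7)·C(5,5) = 2002·36·1 = 72072
Total favorable: 312312
Total paths: 4^14 = 268435456
P = 312312/268435456 = 39039/33554432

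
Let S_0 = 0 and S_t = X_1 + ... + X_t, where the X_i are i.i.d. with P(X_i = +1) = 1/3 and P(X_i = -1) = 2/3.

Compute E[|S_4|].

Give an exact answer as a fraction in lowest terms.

Answer: 148/81

Derivation:
S_4 takes values m ≡ 0 (mod 2) with |m| ≤ 4; P(S_4=m) = C(4,(4+m)/2) · (1/3)^((4+m)/2) · (2/3)^((4-m)/2).
Distribution: P(S=-4)=16/81, P(S=-2)=32/81, P(S=0)=8/27, P(S=2)=8/81, P(S=4)=1/81
E[|S_4|] = Σ_m |m|·P(S_4=m) = 148/81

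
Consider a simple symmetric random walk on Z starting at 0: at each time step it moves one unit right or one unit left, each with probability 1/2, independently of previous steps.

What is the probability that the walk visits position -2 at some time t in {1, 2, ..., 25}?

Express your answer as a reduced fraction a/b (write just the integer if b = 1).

Count via complement. Let g(t,s) = #length-t paths at position s with S_1..S_t all ≠ -2.
g(t,s) = g(t-1,s-1) + g(t-1,s+1) for s ≠ -2; g(t,-2) = 0.
t=0: g(0,0)=1
t=1: g(1,-1)=1 g(1,1)=1
t=2: g(2,0)=2 g(2,2)=1
t=3: g(3,-1)=2 g(3,1)=3 g(3,3)=1
t=4: g(4,0)=5 g(4,2)=4 g(4,4)=1
t=5: g(5,-1)=5 g(5,1)=9 g(5,3)=5 g(5,5)=1
t=6: g(6,0)=14 g(6,2)=14 g(6,4)=6 g(6,6)=1
t=7: g(7,-1)=14 g(7,1)=28 g(7,3)=20 g(7,5)=7 g(7,7)=1
t=8: g(8,0)=42 g(8,2)=48 g(8,4)=27 g(8,6)=8 g(8,8)=1
t=9: g(9,-1)=42 g(9,1)=90 g(9,3)=75 g(9,5)=35 g(9,7)=9 g(9,9)=1
t=10: g(10,0)=132 g(10,2)=165 g(10,4)=110 g(10,6)=44 g(10,8)=10 g(10,10)=1
t=11: g(11,-1)=132 g(11,1)=297 g(11,3)=275 g(11,5)=154 g(11,7)=54 g(11,9)=11 g(11,11)=1
t=12: g(12,0)=429 g(12,2)=572 g(12,4)=429 g(12,6)=208 g(12,8)=65 g(12,10)=12 g(12,12)=1
t=13: g(13,-1)=429 g(13,1)=1001 g(13,3)=1001 g(13,5)=637 g(13,7)=273 g(13,9)=77 g(13,11)=13 g(13,13)=1
t=14: g(14,0)=1430 g(14,2)=2002 g(14,4)=1638 g(14,6)=910 g(14,8)=350 g(14,10)=90 g(14,12)=14 g(14,14)=1
t=15: g(15,-1)=1430 g(15,1)=3432 g(15,3)=3640 g(15,5)=2548 g(15,7)=1260 g(15,9)=440 g(15,11)=104 g(15,13)=15 g(15,15)=1
t=16: g(16,0)=4862 g(16,2)=7072 g(16,4)=6188 g(16,6)=3808 g(16,8)=1700 g(16,10)=544 g(16,12)=119 g(16,14)=16 g(16,16)=1
t=17: g(17,-1)=4862 g(17,1)=11934 g(17,3)=13260 g(17,5)=9996 g(17,7)=5508 g(17,9)=2244 g(17,11)=663 g(17,13)=135 g(17,15)=17 g(17,17)=1
t=18: g(18,0)=16796 g(18,2)=25194 g(18,4)=23256 g(18,6)=15504 g(18,8)=7752 g(18,10)=2907 g(18,12)=798 g(18,14)=152 g(18,16)=18 g(18,18)=1
t=19: g(19,-1)=16796 g(19,1)=41990 g(19,3)=48450 g(19,5)=38760 g(19,7)=23256 g(19,9)=10659 g(19,11)=3705 g(19,13)=950 g(19,15)=170 g(19,17)=19 g(19,19)=1
t=20: g(20,0)=58786 g(20,2)=90440 g(20,4)=87210 g(20,6)=62016 g(20,8)=33915 g(20,10)=14364 g(20,12)=4655 g(20,14)=1120 g(20,16)=189 g(20,18)=20 g(20,20)=1
t=21: g(21,-1)=58786 g(21,1)=149226 g(21,3)=177650 g(21,5)=149226 g(21,7)=95931 g(21,9)=48279 g(21,11)=19019 g(21,13)=5775 g(21,15)=1309 g(21,17)=209 g(21,19)=21 g(21,21)=1
t=22: g(22,0)=208012 g(22,2)=326876 g(22,4)=326876 g(22,6)=245157 g(22,8)=144210 g(22,10)=67298 g(22,12)=24794 g(22,14)=7084 g(22,16)=1518 g(22,18)=230 g(22,20)=22 g(22,22)=1
t=23: g(23,-1)=208012 g(23,1)=534888 g(23,3)=653752 g(23,5)=572033 g(23,7)=389367 g(23,9)=211508 g(23,11)=92092 g(23,13)=31878 g(23,15)=8602 g(23,17)=1748 g(23,19)=252 g(23,21)=23 g(23,23)=1
t=24: g(24,0)=742900 g(24,2)=1188640 g(24,4)=1225785 g(24,6)=961400 g(24,8)=600875 g(24,10)=303600 g(24,12)=123970 g(24,14)=40480 g(24,16)=10350 g(24,18)=2000 g(24,20)=275 g(24,22)=24 g(24,24)=1
t=25: g(25,-1)=742900 g(25,1)=1931540 g(25,3)=2414425 g(25,5)=2187185 g(25,7)=1562275 g(25,9)=904475 g(25,11)=427570 g(25,13)=164450 g(25,15)=50830 g(25,17)=12350 g(25,19)=2275 g(25,21)=299 g(25,23)=25 g(25,25)=1
Paths never hitting -2: Σ_s g(25,s) = 10400600
Paths hitting -2: 2^25 - 10400600 = 23153832
P = 23153832/33554432 = 2894229/4194304

Answer: 2894229/4194304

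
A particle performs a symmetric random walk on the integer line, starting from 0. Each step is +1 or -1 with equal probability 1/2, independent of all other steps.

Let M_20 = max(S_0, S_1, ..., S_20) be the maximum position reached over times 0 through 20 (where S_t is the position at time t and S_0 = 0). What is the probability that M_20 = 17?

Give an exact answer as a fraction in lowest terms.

Let M_20 = max(S_0,...,S_20). Use the reflection principle: for j ≥ 1, #{paths with M_20 ≥ j} = #{S_20 ≥ j} + #{S_20 ≥ j+1}.
By reflection, #{M_20 ≥ 17} = #{S_20 ≥ 17} + #{S_20 ≥ 18} = 21 + 21 = 42.
#{M_20 ≥ 18} = #{S_20 ≥ 18} + #{S_20 ≥ 19} = 21 + 1 = 22.
#{M_20 = 17} = 42 - 22 = 20.
P(M_20 = 17) = 20/1048576 = 5/262144

Answer: 5/262144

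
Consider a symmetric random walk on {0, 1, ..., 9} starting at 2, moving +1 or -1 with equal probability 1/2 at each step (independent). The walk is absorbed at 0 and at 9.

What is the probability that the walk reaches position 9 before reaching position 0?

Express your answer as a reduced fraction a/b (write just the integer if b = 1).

Symmetric walk (p = 1/2): the harmonic-function argument gives P(hit 9 before 0 | start at 2) = a/N.
P = 2/9 = 2/9

Answer: 2/9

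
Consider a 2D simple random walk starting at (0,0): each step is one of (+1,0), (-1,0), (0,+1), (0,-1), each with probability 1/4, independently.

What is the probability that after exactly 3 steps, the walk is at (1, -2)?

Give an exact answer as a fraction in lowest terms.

Answer: 3/64

Derivation:
Let h be the number of horizontal steps (so 3-h are vertical). To end at (1,-2) need (h+1)/2 right-steps and ((3-h)-2)/2 up-steps.
Sum over h with 1 ≤ h ≤ 1, h ≡ 1 (mod 2), 3-h ≡ 0 (mod 2):
h=1: C(3,1)·C(1,1)·C(2,0) = 3·1·1 = 3
Total favorable: 3
Total paths: 4^3 = 64
P = 3/64 = 3/64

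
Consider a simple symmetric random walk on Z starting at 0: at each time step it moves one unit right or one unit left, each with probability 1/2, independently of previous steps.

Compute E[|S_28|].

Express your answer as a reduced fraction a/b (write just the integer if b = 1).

S_28 takes values m ≡ 0 (mod 2) with |m| ≤ 28; P(S_28=m) = C(28,(28+m)/2)/2^28.
Total paths: 2^28 = 268435456
Distribution: P(S=-28)=1/268435456, P(S=-26)=28/268435456, P(S=-24)=378/268435456, P(S=-22)=3276/268435456, P(S=-20)=20475/268435456, P(S=-18)=98280/268435456, P(S=-16)=376740/268435456, P(S=-14)=1184040/268435456, P(S=-12)=3108105/268435456, P(S=-10)=6906900/268435456, P(S=-8)=13123110/268435456, P(S=-6)=21474180/268435456, P(S=-4)=30421755/268435456, P(S=-2)=37442160/268435456, P(S=0)=40116600/268435456, P(S=2)=37442160/268435456, P(S=4)=30421755/268435456, P(S=6)=21474180/268435456, P(S=8)=13123110/268435456, P(S=10)=6906900/268435456, P(S=12)=3108105/268435456, P(S=14)=1184040/268435456, P(S=16)=376740/268435456, P(S=18)=98280/268435456, P(S=20)=20475/268435456, P(S=22)=3276/268435456, P(S=24)=378/268435456, P(S=26)=28/268435456, P(S=28)=1/268435456
E[|S_28|] = Σ_m |m|·P(S_28=m) = 1123264800/268435456 = 35102025/8388608

Answer: 35102025/8388608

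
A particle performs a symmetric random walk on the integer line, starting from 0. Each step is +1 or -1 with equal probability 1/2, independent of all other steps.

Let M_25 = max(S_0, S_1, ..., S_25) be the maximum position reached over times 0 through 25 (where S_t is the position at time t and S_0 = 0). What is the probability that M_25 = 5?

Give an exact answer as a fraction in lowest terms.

Answer: 408595/4194304

Derivation:
Let M_25 = max(S_0,...,S_25). Use the reflection principle: for j ≥ 1, #{paths with M_25 ≥ j} = #{S_25 ≥ j} + #{S_25 ≥ j+1}.
By reflection, #{M_25 ≥ 5} = #{S_25 ≥ 5} + #{S_25 ≥ 6} = 7119516 + 3850756 = 10970272.
#{M_25 ≥ 6} = #{S_25 ≥ 6} + #{S_25 ≥ 7} = 3850756 + 3850756 = 7701512.
#{M_25 = 5} = 10970272 - 7701512 = 3268760.
P(M_25 = 5) = 3268760/33554432 = 408595/4194304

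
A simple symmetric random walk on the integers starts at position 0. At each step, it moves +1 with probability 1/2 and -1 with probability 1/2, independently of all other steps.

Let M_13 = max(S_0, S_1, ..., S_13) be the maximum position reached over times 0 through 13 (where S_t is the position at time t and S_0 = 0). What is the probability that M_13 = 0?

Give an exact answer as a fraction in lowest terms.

Let M_13 = max(S_0,...,S_13). Use the reflection principle: for j ≥ 1, #{paths with M_13 ≥ j} = #{S_13 ≥ j} + #{S_13 ≥ j+1}.
P(M_13 ≥ 0) = 1 since S_0 = 0, so #{M_13 ≥ 0} = 8192.
#{M_13 ≥ 1} = #{S_13 ≥ 1} + #{S_13 ≥ 2} = 4096 + 2380 = 6476.
#{M_13 = 0} = 8192 - 6476 = 1716.
P(M_13 = 0) = 1716/8192 = 429/2048

Answer: 429/2048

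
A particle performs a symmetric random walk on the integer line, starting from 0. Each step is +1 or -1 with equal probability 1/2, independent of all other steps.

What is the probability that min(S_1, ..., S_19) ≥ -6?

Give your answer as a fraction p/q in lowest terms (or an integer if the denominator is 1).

Answer: 115957/131072

Derivation:
Let f(t,s) = #length-t paths at position s with S_1..S_t all ≥ -6.
f(t,s) = f(t-1,s-1) + f(t-1,s+1) for s ≥ -6; f(t,s) = 0 for s < -6.
t=0: f(0,0)=1
t=1: f(1,-1)=1 f(1,1)=1
t=2: f(2,-2)=1 f(2,0)=2 f(2,2)=1
t=3: f(3,-3)=1 f(3,-1)=3 f(3,1)=3 f(3,3)=1
t=4: f(4,-4)=1 f(4,-2)=4 f(4,0)=6 f(4,2)=4 f(4,4)=1
t=5: f(5,-5)=1 f(5,-3)=5 f(5,-1)=10 f(5,1)=10 f(5,3)=5 f(5,5)=1
t=6: f(6,-6)=1 f(6,-4)=6 f(6,-2)=15 f(6,0)=20 f(6,2)=15 f(6,4)=6 f(6,6)=1
t=7: f(7,-5)=7 f(7,-3)=21 f(7,-1)=35 f(7,1)=35 f(7,3)=21 f(7,5)=7 f(7,7)=1
t=8: f(8,-6)=7 f(8,-4)=28 f(8,-2)=56 f(8,0)=70 f(8,2)=56 f(8,4)=28 f(8,6)=8 f(8,8)=1
t=9: f(9,-5)=35 f(9,-3)=84 f(9,-1)=126 f(9,1)=126 f(9,3)=84 f(9,5)=36 f(9,7)=9 f(9,9)=1
t=10: f(10,-6)=35 f(10,-4)=119 f(10,-2)=210 f(10,0)=252 f(10,2)=210 f(10,4)=120 f(10,6)=45 f(10,8)=10 f(10,10)=1
t=11: f(11,-5)=154 f(11,-3)=329 f(11,-1)=462 f(11,1)=462 f(11,3)=330 f(11,5)=165 f(11,7)=55 f(11,9)=11 f(11,11)=1
t=12: f(12,-6)=154 f(12,-4)=483 f(12,-2)=791 f(12,0)=924 f(12,2)=792 f(12,4)=495 f(12,6)=220 f(12,8)=66 f(12,10)=12 f(12,12)=1
t=13: f(13,-5)=637 f(13,-3)=1274 f(13,-1)=1715 f(13,1)=1716 f(13,3)=1287 f(13,5)=715 f(13,7)=286 f(13,9)=78 f(13,11)=13 f(13,13)=1
t=14: f(14,-6)=637 f(14,-4)=1911 f(14,-2)=2989 f(14,0)=3431 f(14,2)=3003 f(14,4)=2002 f(14,6)=1001 f(14,8)=364 f(14,10)=91 f(14,12)=14 f(14,14)=1
t=15: f(15,-5)=2548 f(15,-3)=4900 f(15,-1)=6420 f(15,1)=6434 f(15,3)=5005 f(15,5)=3003 f(15,7)=1365 f(15,9)=455 f(15,11)=105 f(15,13)=15 f(15,15)=1
t=16: f(16,-6)=2548 f(16,-4)=7448 f(16,-2)=11320 f(16,0)=12854 f(16,2)=11439 f(16,4)=8008 f(16,6)=4368 f(16,8)=1820 f(16,10)=560 f(16,12)=120 f(16,14)=16 f(16,16)=1
t=17: f(17,-5)=9996 f(17,-3)=18768 f(17,-1)=24174 f(17,1)=24293 f(17,3)=19447 f(17,5)=12376 f(17,7)=6188 f(17,9)=2380 f(17,11)=680 f(17,13)=136 f(17,15)=17 f(17,17)=1
t=18: f(18,-6)=9996 f(18,-4)=28764 f(18,-2)=42942 f(18,0)=48467 f(18,2)=43740 f(18,4)=31823 f(18,6)=18564 f(18,8)=8568 f(18,10)=3060 f(18,12)=816 f(18,14)=153 f(18,16)=18 f(18,18)=1
t=19: f(19,-5)=38760 f(19,-3)=71706 f(19,-1)=91409 f(19,1)=92207 f(19,3)=75563 f(19,5)=50387 f(19,7)=27132 f(19,9)=11628 f(19,11)=3876 f(19,13)=969 f(19,15)=171 f(19,17)=19 f(19,19)=1
Σ_s f(19,s) = 463828
P = 463828/524288 = 115957/131072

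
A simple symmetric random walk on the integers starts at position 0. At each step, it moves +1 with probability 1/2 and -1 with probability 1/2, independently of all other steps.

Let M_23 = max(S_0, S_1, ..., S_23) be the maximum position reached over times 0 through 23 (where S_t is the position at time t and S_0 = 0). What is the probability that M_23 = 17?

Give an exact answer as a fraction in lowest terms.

Let M_23 = max(S_0,...,S_23). Use the reflection principle: for j ≥ 1, #{paths with M_23 ≥ j} = #{S_23 ≥ j} + #{S_23 ≥ j+1}.
By reflection, #{M_23 ≥ 17} = #{S_23 ≥ 17} + #{S_23 ≥ 18} = 2048 + 277 = 2325.
#{M_23 ≥ 18} = #{S_23 ≥ 18} + #{S_23 ≥ 19} = 277 + 277 = 554.
#{M_23 = 17} = 2325 - 554 = 1771.
P(M_23 = 17) = 1771/8388608 = 1771/8388608

Answer: 1771/8388608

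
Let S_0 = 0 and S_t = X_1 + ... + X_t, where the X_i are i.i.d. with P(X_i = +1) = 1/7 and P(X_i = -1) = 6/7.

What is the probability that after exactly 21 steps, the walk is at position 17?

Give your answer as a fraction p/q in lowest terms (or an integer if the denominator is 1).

Answer: 1080/79792266297612001

Derivation:
To reach position 17 after 21 steps: need 19 steps of +1 and 2 steps of -1.
Number of such sequences: C(21,19) = 210
Each has probability (1/7)^19 · (6/7)^2 = 36/558545864083284007
P = 210 · 36/558545864083284007 = 1080/79792266297612001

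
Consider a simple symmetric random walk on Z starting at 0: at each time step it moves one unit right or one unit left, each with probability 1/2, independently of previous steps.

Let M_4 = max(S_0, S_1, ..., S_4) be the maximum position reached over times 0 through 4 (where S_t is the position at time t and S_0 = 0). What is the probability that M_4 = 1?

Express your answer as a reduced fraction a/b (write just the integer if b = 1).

Answer: 1/4

Derivation:
Let M_4 = max(S_0,...,S_4). Use the reflection principle: for j ≥ 1, #{paths with M_4 ≥ j} = #{S_4 ≥ j} + #{S_4 ≥ j+1}.
By reflection, #{M_4 ≥ 1} = #{S_4 ≥ 1} + #{S_4 ≥ 2} = 5 + 5 = 10.
#{M_4 ≥ 2} = #{S_4 ≥ 2} + #{S_4 ≥ 3} = 5 + 1 = 6.
#{M_4 = 1} = 10 - 6 = 4.
P(M_4 = 1) = 4/16 = 1/4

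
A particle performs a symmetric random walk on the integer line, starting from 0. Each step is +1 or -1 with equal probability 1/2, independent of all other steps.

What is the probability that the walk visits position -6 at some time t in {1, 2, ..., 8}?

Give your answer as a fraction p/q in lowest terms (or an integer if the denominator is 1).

Count via complement. Let g(t,s) = #length-t paths at position s with S_1..S_t all ≠ -6.
g(t,s) = g(t-1,s-1) + g(t-1,s+1) for s ≠ -6; g(t,-6) = 0.
t=0: g(0,0)=1
t=1: g(1,-1)=1 g(1,1)=1
t=2: g(2,-2)=1 g(2,0)=2 g(2,2)=1
t=3: g(3,-3)=1 g(3,-1)=3 g(3,1)=3 g(3,3)=1
t=4: g(4,-4)=1 g(4,-2)=4 g(4,0)=6 g(4,2)=4 g(4,4)=1
t=5: g(5,-5)=1 g(5,-3)=5 g(5,-1)=10 g(5,1)=10 g(5,3)=5 g(5,5)=1
t=6: g(6,-4)=6 g(6,-2)=15 g(6,0)=20 g(6,2)=15 g(6,4)=6 g(6,6)=1
t=7: g(7,-5)=6 g(7,-3)=21 g(7,-1)=35 g(7,1)=35 g(7,3)=21 g(7,5)=7 g(7,7)=1
t=8: g(8,-4)=27 g(8,-2)=56 g(8,0)=70 g(8,2)=56 g(8,4)=28 g(8,6)=8 g(8,8)=1
Paths never hitting -6: Σ_s g(8,s) = 246
Paths hitting -6: 2^8 - 246 = 10
P = 10/256 = 5/128

Answer: 5/128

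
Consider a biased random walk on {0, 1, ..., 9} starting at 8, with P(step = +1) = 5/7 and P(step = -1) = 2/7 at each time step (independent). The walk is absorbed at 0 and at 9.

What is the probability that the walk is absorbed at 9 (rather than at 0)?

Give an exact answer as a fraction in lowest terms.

Answer: 650615/650871

Derivation:
Biased walk: p = 5/7, q = 2/7, r = q/p = 2/5
Gambler's ruin: P(hit 9 before 0 | start at 8) = (1 - r^a)/(1 - r^N)
r^8 = 256/390625; r^9 = 512/1953125
P = (1 - 256/390625) / (1 - 512/1953125) = 390369/390625 / 1952613/1953125 = 650615/650871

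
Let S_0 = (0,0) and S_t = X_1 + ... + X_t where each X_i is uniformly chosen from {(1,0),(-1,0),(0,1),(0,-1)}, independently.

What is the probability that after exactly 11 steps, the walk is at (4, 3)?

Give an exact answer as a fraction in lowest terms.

Answer: 12705/2097152

Derivation:
Let h be the number of horizontal steps (so 11-h are vertical). To end at (4,3) need (h+4)/2 right-steps and ((11-h)+3)/2 up-steps.
Sum over h with 4 ≤ h ≤ 8, h ≡ 0 (mod 2), 11-h ≡ 1 (mod 2):
h=4: C(11,4)·C(4,4)·C(7,5) = 330·1·21 = 6930
h=6: C(11,6)·C(6,5)·C(5,4) = 462·6·5 = 13860
h=8: C(11,8)·C(8,6)·C(3,3) = 165·28·1 = 4620
Total favorable: 25410
Total paths: 4^11 = 4194304
P = 25410/4194304 = 12705/2097152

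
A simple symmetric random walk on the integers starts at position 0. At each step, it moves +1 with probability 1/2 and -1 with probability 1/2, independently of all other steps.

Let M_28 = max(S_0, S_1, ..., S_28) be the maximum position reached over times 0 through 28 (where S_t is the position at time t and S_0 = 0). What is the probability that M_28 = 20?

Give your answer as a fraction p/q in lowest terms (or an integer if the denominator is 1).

Let M_28 = max(S_0,...,S_28). Use the reflection principle: for j ≥ 1, #{paths with M_28 ≥ j} = #{S_28 ≥ j} + #{S_28 ≥ j+1}.
By reflection, #{M_28 ≥ 20} = #{S_28 ≥ 20} + #{S_28 ≥ 21} = 24158 + 3683 = 27841.
#{M_28 ≥ 21} = #{S_28 ≥ 21} + #{S_28 ≥ 22} = 3683 + 3683 = 7366.
#{M_28 = 20} = 27841 - 7366 = 20475.
P(M_28 = 20) = 20475/268435456 = 20475/268435456

Answer: 20475/268435456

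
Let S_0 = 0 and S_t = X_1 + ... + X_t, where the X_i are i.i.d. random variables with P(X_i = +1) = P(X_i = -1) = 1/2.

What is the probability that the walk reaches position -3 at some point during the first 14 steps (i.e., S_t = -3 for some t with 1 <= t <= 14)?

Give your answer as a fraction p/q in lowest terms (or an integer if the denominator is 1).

Answer: 3473/8192

Derivation:
Count via complement. Let g(t,s) = #length-t paths at position s with S_1..S_t all ≠ -3.
g(t,s) = g(t-1,s-1) + g(t-1,s+1) for s ≠ -3; g(t,-3) = 0.
t=0: g(0,0)=1
t=1: g(1,-1)=1 g(1,1)=1
t=2: g(2,-2)=1 g(2,0)=2 g(2,2)=1
t=3: g(3,-1)=3 g(3,1)=3 g(3,3)=1
t=4: g(4,-2)=3 g(4,0)=6 g(4,2)=4 g(4,4)=1
t=5: g(5,-1)=9 g(5,1)=10 g(5,3)=5 g(5,5)=1
t=6: g(6,-2)=9 g(6,0)=19 g(6,2)=15 g(6,4)=6 g(6,6)=1
t=7: g(7,-1)=28 g(7,1)=34 g(7,3)=21 g(7,5)=7 g(7,7)=1
t=8: g(8,-2)=28 g(8,0)=62 g(8,2)=55 g(8,4)=28 g(8,6)=8 g(8,8)=1
t=9: g(9,-1)=90 g(9,1)=117 g(9,3)=83 g(9,5)=36 g(9,7)=9 g(9,9)=1
t=10: g(10,-2)=90 g(10,0)=207 g(10,2)=200 g(10,4)=119 g(10,6)=45 g(10,8)=10 g(10,10)=1
t=11: g(11,-1)=297 g(11,1)=407 g(11,3)=319 g(11,5)=164 g(11,7)=55 g(11,9)=11 g(11,11)=1
t=12: g(12,-2)=297 g(12,0)=704 g(12,2)=726 g(12,4)=483 g(12,6)=219 g(12,8)=66 g(12,10)=12 g(12,12)=1
t=13: g(13,-1)=1001 g(13,1)=1430 g(13,3)=1209 g(13,5)=702 g(13,7)=285 g(13,9)=78 g(13,11)=13 g(13,13)=1
t=14: g(14,-2)=1001 g(14,0)=2431 g(14,2)=2639 g(14,4)=1911 g(14,6)=987 g(14,8)=363 g(14,10)=91 g(14,12)=14 g(14,14)=1
Paths never hitting -3: Σ_s g(14,s) = 9438
Paths hitting -3: 2^14 - 9438 = 6946
P = 6946/16384 = 3473/8192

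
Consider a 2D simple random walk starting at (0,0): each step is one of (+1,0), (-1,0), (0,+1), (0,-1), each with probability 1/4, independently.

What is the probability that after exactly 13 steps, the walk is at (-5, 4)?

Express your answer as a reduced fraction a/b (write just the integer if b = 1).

Answer: 16731/8388608

Derivation:
Let h be the number of horizontal steps (so 13-h are vertical). To end at (-5,4) need (h-5)/2 right-steps and ((13-h)+4)/2 up-steps.
Sum over h with 5 ≤ h ≤ 9, h ≡ 1 (mod 2), 13-h ≡ 0 (mod 2):
h=5: C(13,5)·C(5,0)·C(8,6) = 1287·1·28 = 36036
h=7: C(13,7)·C(7,1)·C(6,5) = 1716·7·6 = 72072
h=9: C(13,9)·C(9,2)·C(4,4) = 715·36·1 = 25740
Total favorable: 133848
Total paths: 4^13 = 67108864
P = 133848/67108864 = 16731/8388608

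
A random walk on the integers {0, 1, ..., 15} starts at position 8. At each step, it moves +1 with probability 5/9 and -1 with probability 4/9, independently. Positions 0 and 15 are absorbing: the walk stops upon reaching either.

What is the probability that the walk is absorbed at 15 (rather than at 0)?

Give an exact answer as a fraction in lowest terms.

Biased walk: p = 5/9, q = 4/9, r = q/p = 4/5
Gambler's ruin: P(hit 15 before 0 | start at 8) = (1 - r^a)/(1 - r^N)
r^8 = 65536/390625; r^15 = 1073741824/30517578125
P = (1 - 65536/390625) / (1 - 1073741824/30517578125) = 325089/390625 / 29443836301/30517578125 = 25397578125/29443836301

Answer: 25397578125/29443836301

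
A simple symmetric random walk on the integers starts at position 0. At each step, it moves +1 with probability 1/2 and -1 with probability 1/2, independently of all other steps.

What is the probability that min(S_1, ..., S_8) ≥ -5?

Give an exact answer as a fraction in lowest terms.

Answer: 123/128

Derivation:
Let f(t,s) = #length-t paths at position s with S_1..S_t all ≥ -5.
f(t,s) = f(t-1,s-1) + f(t-1,s+1) for s ≥ -5; f(t,s) = 0 for s < -5.
t=0: f(0,0)=1
t=1: f(1,-1)=1 f(1,1)=1
t=2: f(2,-2)=1 f(2,0)=2 f(2,2)=1
t=3: f(3,-3)=1 f(3,-1)=3 f(3,1)=3 f(3,3)=1
t=4: f(4,-4)=1 f(4,-2)=4 f(4,0)=6 f(4,2)=4 f(4,4)=1
t=5: f(5,-5)=1 f(5,-3)=5 f(5,-1)=10 f(5,1)=10 f(5,3)=5 f(5,5)=1
t=6: f(6,-4)=6 f(6,-2)=15 f(6,0)=20 f(6,2)=15 f(6,4)=6 f(6,6)=1
t=7: f(7,-5)=6 f(7,-3)=21 f(7,-1)=35 f(7,1)=35 f(7,3)=21 f(7,5)=7 f(7,7)=1
t=8: f(8,-4)=27 f(8,-2)=56 f(8,0)=70 f(8,2)=56 f(8,4)=28 f(8,6)=8 f(8,8)=1
Σ_s f(8,s) = 246
P = 246/256 = 123/128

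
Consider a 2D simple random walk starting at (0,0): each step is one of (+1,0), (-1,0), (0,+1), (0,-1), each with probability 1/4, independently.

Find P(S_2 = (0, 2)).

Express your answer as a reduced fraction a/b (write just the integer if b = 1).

Answer: 1/16

Derivation:
Let h be the number of horizontal steps (so 2-h are vertical). To end at (0,2) need (h+0)/2 right-steps and ((2-h)+2)/2 up-steps.
Sum over h with 0 ≤ h ≤ 0, h ≡ 0 (mod 2), 2-h ≡ 0 (mod 2):
h=0: C(2,0)·C(0,0)·C(2,2) = 1·1·1 = 1
Total favorable: 1
Total paths: 4^2 = 16
P = 1/16 = 1/16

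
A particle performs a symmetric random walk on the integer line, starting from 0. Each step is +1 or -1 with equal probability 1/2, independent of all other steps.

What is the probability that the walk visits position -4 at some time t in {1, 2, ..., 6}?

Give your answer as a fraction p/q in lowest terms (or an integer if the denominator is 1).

Answer: 1/8

Derivation:
Count via complement. Let g(t,s) = #length-t paths at position s with S_1..S_t all ≠ -4.
g(t,s) = g(t-1,s-1) + g(t-1,s+1) for s ≠ -4; g(t,-4) = 0.
t=0: g(0,0)=1
t=1: g(1,-1)=1 g(1,1)=1
t=2: g(2,-2)=1 g(2,0)=2 g(2,2)=1
t=3: g(3,-3)=1 g(3,-1)=3 g(3,1)=3 g(3,3)=1
t=4: g(4,-2)=4 g(4,0)=6 g(4,2)=4 g(4,4)=1
t=5: g(5,-3)=4 g(5,-1)=10 g(5,1)=10 g(5,3)=5 g(5,5)=1
t=6: g(6,-2)=14 g(6,0)=20 g(6,2)=15 g(6,4)=6 g(6,6)=1
Paths never hitting -4: Σ_s g(6,s) = 56
Paths hitting -4: 2^6 - 56 = 8
P = 8/64 = 1/8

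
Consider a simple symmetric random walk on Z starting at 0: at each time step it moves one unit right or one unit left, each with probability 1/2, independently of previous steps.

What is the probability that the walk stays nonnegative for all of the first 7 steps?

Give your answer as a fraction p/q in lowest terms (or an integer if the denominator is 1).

Let f(t,s) = #length-t paths at position s with S_1..S_t all ≥ 0.
f(t,s) = f(t-1,s-1) + f(t-1,s+1) for s ≥ 0; f(t,s) = 0 for s < 0.
t=0: f(0,0)=1
t=1: f(1,1)=1
t=2: f(2,0)=1 f(2,2)=1
t=3: f(3,1)=2 f(3,3)=1
t=4: f(4,0)=2 f(4,2)=3 f(4,4)=1
t=5: f(5,1)=5 f(5,3)=4 f(5,5)=1
t=6: f(6,0)=5 f(6,2)=9 f(6,4)=5 f(6,6)=1
t=7: f(7,1)=14 f(7,3)=14 f(7,5)=6 f(7,7)=1
Σ_s f(7,s) = 35
P = 35/128 = 35/128

Answer: 35/128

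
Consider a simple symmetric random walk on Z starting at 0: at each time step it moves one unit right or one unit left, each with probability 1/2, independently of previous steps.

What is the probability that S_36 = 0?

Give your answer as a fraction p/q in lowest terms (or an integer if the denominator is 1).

To return to 0 after 36 steps: need exactly 18 steps of +1 and 18 of -1.
Favorable paths: C(36,18) = 9075135300
Total paths: 2^36 = 68719476736
P = 9075135300/68719476736 = 2268783825/17179869184

Answer: 2268783825/17179869184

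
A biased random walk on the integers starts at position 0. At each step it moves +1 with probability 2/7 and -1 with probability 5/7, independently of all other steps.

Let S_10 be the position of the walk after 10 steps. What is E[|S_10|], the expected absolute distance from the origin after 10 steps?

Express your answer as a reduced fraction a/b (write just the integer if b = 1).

S_10 takes values m ≡ 0 (mod 2) with |m| ≤ 10; P(S_10=m) = C(10,(10+m)/2) · (2/7)^((10+m)/2) · (5/7)^((10-m)/2).
Distribution: P(S=-10)=9765625/282475249, P(S=-8)=39062500/282475249, P(S=-6)=70312500/282475249, P(S=-4)=75000000/282475249, P(S=-2)=7500000/40353607, P(S=0)=3600000/40353607, P(S=2)=1200000/40353607, P(S=4)=1920000/282475249, P(S=6)=288000/282475249, P(S=8)=25600/282475249, P(S=10)=1024/282475249
E[|S_10|] = Σ_m |m|·P(S_10=m) = 180493470/40353607

Answer: 180493470/40353607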